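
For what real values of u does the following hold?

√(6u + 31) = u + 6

u = -5 or u = -1

Square both sides: 6u + 31 = (u + 6)².
Expand and rearrange: u² + 6u + 5 = 0.
Solving gives u = -1 or u = -5.
Check each candidate in the original equation:
  u = -1: √(25) = 5, while u + 6 = 5 — valid.
  u = -5: √(1) = 1, while u + 6 = 1 — valid.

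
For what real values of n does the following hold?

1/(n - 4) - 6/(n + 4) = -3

Multiply both sides by (n - 4)(n + 4):
(n + 4) - 6(n - 4) = -3(n - 4)(n + 4).
Expand and collect terms: -3n^2 + 5n + 20 = 0.
By the quadratic formula, n = (-5 +/- sqrt(265)) / -6, so n ~= -1.8798 or n ~= 3.5465.
Neither value makes a denominator zero (n != 4, n != -4), so both are valid.

n = -1.8798 or n = 3.5465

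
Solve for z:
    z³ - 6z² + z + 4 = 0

z = -0.7016 or z = 1 or z = 5.7016

Possible rational roots are divisors of 4. Testing z = 1 gives 0, so (z - 1) is a factor.
Divide: z³ - 6z² + z + 4 = (z - 1)(z² - 5z - 4).
Apply the quadratic formula to z² - 5z - 4 = 0: z = (5 ± √41)/2, i.e. z ≈ 5.7016 or z ≈ -0.7016.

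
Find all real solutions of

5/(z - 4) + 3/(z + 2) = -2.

z = -4.1623 or z = 2.1623

Multiply both sides by (z - 4)(z + 2):
5(z + 2) + 3(z - 4) = -2(z - 4)(z + 2).
Expand and collect terms: -2z² - 4z + 18 = 0.
By the quadratic formula, z = (4 ± √160) / -4, so z ≈ -4.1623 or z ≈ 2.1623.
Neither value makes a denominator zero (z ≠ 4, z ≠ -2), so both are valid.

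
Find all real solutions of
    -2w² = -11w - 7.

w = -0.576 or w = 6.076

Rearrange to standard form: -2w² + 11w + 7 = 0.
Discriminant: (11)² − 4·(-2)·7 = 177.
Quadratic formula: w = (-11 ± √177) / (-4).
So w = 11/4 - √(177)/4 ≈ -0.576 or w = 11/4 + √(177)/4 ≈ 6.076.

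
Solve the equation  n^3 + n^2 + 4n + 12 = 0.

Possible rational roots are divisors of 12. Testing n = -2 gives 0, so (n + 2) is a factor.
Divide: n^3 + n^2 + 4n + 12 = (n + 2)(n^2 - n + 6).
The quadratic n^2 - n + 6 has discriminant -23 < 0, so no further real roots.

n = -2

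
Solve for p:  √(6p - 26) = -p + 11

Square both sides: 6p - 26 = (-p + 11)².
Expand and rearrange: p² - 28p + 147 = 0.
Solving gives p = 21 or p = 7.
Check each candidate in the original equation:
  p = 21: √(100) = 10, while -p + 11 = -10 — extraneous.
  p = 7: √(16) = 4, while -p + 11 = 4 — valid.

p = 7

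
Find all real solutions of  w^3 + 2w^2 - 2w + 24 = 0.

Possible rational roots are divisors of 24. Testing w = -4 gives 0, so (w + 4) is a factor.
Divide: w^3 + 2w^2 - 2w + 24 = (w + 4)(w^2 - 2w + 6).
The quadratic w^2 - 2w + 6 has discriminant -20 < 0, so no further real roots.

w = -4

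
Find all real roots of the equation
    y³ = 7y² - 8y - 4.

Rearrange: y³ - 7y² + 8y + 4 = 0.
Possible rational roots are divisors of 4. Testing y = 2 gives 0, so (y - 2) is a factor.
Divide: y³ - 7y² + 8y + 4 = (y - 2)(y² - 5y - 2).
Apply the quadratic formula to y² - 5y - 2 = 0: y = (5 ± √33)/2, i.e. y ≈ 5.3723 or y ≈ -0.3723.

y = -0.3723 or y = 2 or y = 5.3723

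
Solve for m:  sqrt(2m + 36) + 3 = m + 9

m = 0

Isolate the radical: sqrt(2m + 36) = m + 6.
Square both sides: 2m + 36 = (m + 6)^2.
Expand and rearrange: m^2 + 10m = 0.
Solving gives m = 0 or m = -10.
Check each candidate in the original equation:
  m = 0: sqrt(36) = 6, while m + 6 = 6 — valid.
  m = -10: sqrt(16) = 4, while m + 6 = -4 — extraneous.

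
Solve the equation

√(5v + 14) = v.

v = 7

Square both sides: 5v + 14 = (v)².
Expand and rearrange: v² - 5v - 14 = 0.
Solving gives v = 7 or v = -2.
Check each candidate in the original equation:
  v = 7: √(49) = 7, while v = 7 — valid.
  v = -2: √(4) = 2, while v = -2 — extraneous.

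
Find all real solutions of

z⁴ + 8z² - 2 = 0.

z = -0.4926 or z = 0.4926

Let u = z². The equation becomes u² + 8u - 2 = 0.
By the quadratic formula, u = -4 + 3·√(2) or u = -3·√(2) - 4.
z² = -4 + 3·√(2) gives z = ±√(-4 + 3·√(2)) ≈ ±0.4926.
z² = -3·√(2) - 4 < 0 has no real solution.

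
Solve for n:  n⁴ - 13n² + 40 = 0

Let u = n². The equation becomes u² - 13u + 40 = 0.
Factor: (u - 8)(u - 5) = 0, so u = 8 or u = 5.
n² = 8 gives n = ±2·√(2) ≈ ±2.8284.
n² = 5 gives n = ±√(5) ≈ ±2.2361.

n = -2.8284 or n = -2.2361 or n = 2.2361 or n = 2.8284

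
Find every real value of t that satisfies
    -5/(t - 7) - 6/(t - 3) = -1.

Multiply both sides by (t - 7)(t - 3):
-5(t - 3) - 6(t - 7) = -(t - 7)(t - 3).
Expand and collect terms: -t² + 21t - 78 = 0.
By the quadratic formula, t = (-21 ± √129) / -2, so t ≈ 4.8211 or t ≈ 16.1789.
Neither value makes a denominator zero (t ≠ 7, t ≠ 3), so both are valid.

t = 4.8211 or t = 16.1789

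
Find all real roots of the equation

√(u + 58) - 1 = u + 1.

u = 6

Isolate the radical: √(u + 58) = u + 2.
Square both sides: u + 58 = (u + 2)².
Expand and rearrange: u² + 3u - 54 = 0.
Solving gives u = 6 or u = -9.
Check each candidate in the original equation:
  u = 6: √(64) = 8, while u + 2 = 8 — valid.
  u = -9: √(49) = 7, while u + 2 = -7 — extraneous.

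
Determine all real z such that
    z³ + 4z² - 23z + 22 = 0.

z = -7.4721 or z = 1.4721 or z = 2

Possible rational roots are divisors of 22. Testing z = 2 gives 0, so (z - 2) is a factor.
Divide: z³ + 4z² - 23z + 22 = (z - 2)(z² + 6z - 11).
Apply the quadratic formula to z² + 6z - 11 = 0: z = (-6 ± √80)/2, i.e. z ≈ 1.4721 or z ≈ -7.4721.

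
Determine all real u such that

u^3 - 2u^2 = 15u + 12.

Rearrange: u^3 - 2u^2 - 15u - 12 = 0.
Possible rational roots are divisors of -12. Testing u = -1 gives 0, so (u + 1) is a factor.
Divide: u^3 - 2u^2 - 15u - 12 = (u + 1)(u^2 - 3u - 12).
Apply the quadratic formula to u^2 - 3u - 12 = 0: u = (3 +/- sqrt(57))/2, i.e. u ~= 5.2749 or u ~= -2.2749.

u = -2.2749 or u = -1 or u = 5.2749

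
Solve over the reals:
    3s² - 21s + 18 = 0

s = 1 or s = 6

Factor: 3(s - 1)(s - 6) = 0.
So s = 1 or s = 6.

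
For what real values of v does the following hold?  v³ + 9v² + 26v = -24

Rearrange: v³ + 9v² + 26v + 24 = 0.
Possible rational roots are divisors of 24. Testing v = -3 gives 0, so (v + 3) is a factor.
Divide: v³ + 9v² + 26v + 24 = (v + 3)(v² + 6v + 8).
Factor the quadratic: v = -2 or v = -4.

v = -4 or v = -3 or v = -2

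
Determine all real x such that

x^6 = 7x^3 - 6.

Let u = x^3. The equation becomes u^2 - 7u + 6 = 0.
Factor: (u - 6)(u - 1) = 0, so u = 6 or u = 1.
x^3 = 6 gives x = (6)^(1/3) ~= 1.8171.
x^3 = 1 gives x = 1.

x = 1 or x = 1.8171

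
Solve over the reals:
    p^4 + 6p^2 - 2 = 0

Let u = p^2. The equation becomes u^2 + 6u - 2 = 0.
By the quadratic formula, u = -3 + sqrt(11) or u = -sqrt(11) - 3.
p^2 = -3 + sqrt(11) gives p = +/-sqrt(-3 + sqrt(11)) ~= +/-0.5627.
p^2 = -sqrt(11) - 3 < 0 has no real solution.

p = -0.5627 or p = 0.5627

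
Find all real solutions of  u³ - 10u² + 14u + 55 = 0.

Possible rational roots are divisors of 55. Testing u = 5 gives 0, so (u - 5) is a factor.
Divide: u³ - 10u² + 14u + 55 = (u - 5)(u² - 5u - 11).
Apply the quadratic formula to u² - 5u - 11 = 0: u = (5 ± √69)/2, i.e. u ≈ 6.6533 or u ≈ -1.6533.

u = -1.6533 or u = 5 or u = 6.6533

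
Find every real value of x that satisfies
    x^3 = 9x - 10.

Rearrange: x^3 - 9x + 10 = 0.
Possible rational roots are divisors of 10. Testing x = 2 gives 0, so (x - 2) is a factor.
Divide: x^3 - 9x + 10 = (x - 2)(x^2 + 2x - 5).
Apply the quadratic formula to x^2 + 2x - 5 = 0: x = (-2 +/- sqrt(24))/2, i.e. x ~= 1.4495 or x ~= -3.4495.

x = -3.4495 or x = 1.4495 or x = 2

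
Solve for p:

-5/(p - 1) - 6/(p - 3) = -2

p = 1.7396 or p = 7.7604

Multiply both sides by (p - 1)(p - 3):
-5(p - 3) - 6(p - 1) = -2(p - 1)(p - 3).
Expand and collect terms: -2p^2 + 19p - 27 = 0.
By the quadratic formula, p = (-19 +/- sqrt(145)) / -4, so p ~= 1.7396 or p ~= 7.7604.
Neither value makes a denominator zero (p != 1, p != 3), so both are valid.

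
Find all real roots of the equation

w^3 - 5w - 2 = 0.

Possible rational roots are divisors of -2. Testing w = -2 gives 0, so (w + 2) is a factor.
Divide: w^3 - 5w - 2 = (w + 2)(w^2 - 2w - 1).
Apply the quadratic formula to w^2 - 2w - 1 = 0: w = (2 +/- sqrt(8))/2, i.e. w ~= 2.4142 or w ~= -0.4142.

w = -2 or w = -0.4142 or w = 2.4142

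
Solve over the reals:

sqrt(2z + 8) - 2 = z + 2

Isolate the radical: sqrt(2z + 8) = z + 4.
Square both sides: 2z + 8 = (z + 4)^2.
Expand and rearrange: z^2 + 6z + 8 = 0.
Solving gives z = -2 or z = -4.
Check each candidate in the original equation:
  z = -2: sqrt(4) = 2, while z + 4 = 2 — valid.
  z = -4: sqrt(0) = 0, while z + 4 = 0 — valid.

z = -4 or z = -2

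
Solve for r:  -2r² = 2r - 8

r = -2.5616 or r = 1.5616

Rearrange to standard form: -2r² - 2r + 8 = 0.
Discriminant: (-2)² − 4·(-2)·8 = 68.
Quadratic formula: r = (2 ± √68) / (-4).
So r = -√(17)/2 - 1/2 ≈ -2.5616 or r = -1/2 + √(17)/2 ≈ 1.5616.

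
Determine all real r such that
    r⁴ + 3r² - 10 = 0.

Let u = r². The equation becomes u² + 3u - 10 = 0.
Factor: (u - 2)(u + 5) = 0, so u = 2 or u = -5.
r² = 2 gives r = ±√(2) ≈ ±1.4142.
r² = -5 < 0 has no real solution.

r = -1.4142 or r = 1.4142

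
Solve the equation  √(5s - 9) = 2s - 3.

s = 2 or s = 2.25

Square both sides: 5s - 9 = (2s - 3)².
Expand and rearrange: 4s² - 17s + 18 = 0.
Solving gives s = 2.25 or s = 2.
Check each candidate in the original equation:
  s = 2.25: √(2.25) = 1.5, while 2s - 3 = 1.5 — valid.
  s = 2: √(1) = 1, while 2s - 3 = 1 — valid.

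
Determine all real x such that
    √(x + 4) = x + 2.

x = 0

Square both sides: x + 4 = (x + 2)².
Expand and rearrange: x² + 3x = 0.
Solving gives x = 0 or x = -3.
Check each candidate in the original equation:
  x = 0: √(4) = 2, while x + 2 = 2 — valid.
  x = -3: √(1) = 1, while x + 2 = -1 — extraneous.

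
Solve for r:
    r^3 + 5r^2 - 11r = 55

r = -5 or r = -3.3166 or r = 3.3166

Rearrange: r^3 + 5r^2 - 11r - 55 = 0.
Possible rational roots are divisors of -55. Testing r = -5 gives 0, so (r + 5) is a factor.
Divide: r^3 + 5r^2 - 11r - 55 = (r + 5)(r^2 - 11).
Apply the quadratic formula to r^2 - 11 = 0: r = (0 +/- sqrt(44))/2, i.e. r ~= 3.3166 or r ~= -3.3166.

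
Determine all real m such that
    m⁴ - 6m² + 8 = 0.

Let u = m². The equation becomes u² - 6u + 8 = 0.
Factor: (u - 2)(u - 4) = 0, so u = 2 or u = 4.
m² = 2 gives m = ±√(2) ≈ ±1.4142.
m² = 4 gives m = ±2.

m = -2 or m = -1.4142 or m = 1.4142 or m = 2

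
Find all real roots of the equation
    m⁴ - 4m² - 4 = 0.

m = -2.1974 or m = 2.1974

Let u = m². The equation becomes u² - 4u - 4 = 0.
By the quadratic formula, u = 2 + 2·√(2) or u = 2 - 2·√(2).
m² = 2 + 2·√(2) gives m = ±√(2 + 2·√(2)) ≈ ±2.1974.
m² = 2 - 2·√(2) < 0 has no real solution.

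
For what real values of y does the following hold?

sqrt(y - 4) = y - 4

Square both sides: y - 4 = (y - 4)^2.
Expand and rearrange: y^2 - 9y + 20 = 0.
Solving gives y = 5 or y = 4.
Check each candidate in the original equation:
  y = 5: sqrt(1) = 1, while y - 4 = 1 — valid.
  y = 4: sqrt(0) = 0, while y - 4 = 0 — valid.

y = 4 or y = 5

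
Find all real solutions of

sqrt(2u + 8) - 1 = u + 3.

Isolate the radical: sqrt(2u + 8) = u + 4.
Square both sides: 2u + 8 = (u + 4)^2.
Expand and rearrange: u^2 + 6u + 8 = 0.
Solving gives u = -2 or u = -4.
Check each candidate in the original equation:
  u = -2: sqrt(4) = 2, while u + 4 = 2 — valid.
  u = -4: sqrt(0) = 0, while u + 4 = 0 — valid.

u = -4 or u = -2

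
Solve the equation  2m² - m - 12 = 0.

Discriminant: (-1)² − 4·2·(-12) = 97.
Quadratic formula: m = (1 ± √97) / 4.
So m = 1/4 + √(97)/4 ≈ 2.7122 or m = 1/4 - √(97)/4 ≈ -2.2122.

m = -2.2122 or m = 2.7122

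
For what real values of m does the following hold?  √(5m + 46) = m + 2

Square both sides: 5m + 46 = (m + 2)².
Expand and rearrange: m² - m - 42 = 0.
Solving gives m = 7 or m = -6.
Check each candidate in the original equation:
  m = 7: √(81) = 9, while m + 2 = 9 — valid.
  m = -6: √(16) = 4, while m + 2 = -4 — extraneous.

m = 7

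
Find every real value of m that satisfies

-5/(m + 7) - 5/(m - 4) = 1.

m = -13.933 or m = 0.933

Multiply both sides by (m + 7)(m - 4):
-5(m - 4) - 5(m + 7) = (m + 7)(m - 4).
Expand and collect terms: m² + 13m - 13 = 0.
By the quadratic formula, m = (-13 ± √221) / 2, so m ≈ 0.933 or m ≈ -13.933.
Neither value makes a denominator zero (m ≠ -7, m ≠ 4), so both are valid.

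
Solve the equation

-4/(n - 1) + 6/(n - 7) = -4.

n = 2.5 or n = 5

Multiply both sides by (n - 1)(n - 7):
-4(n - 7) + 6(n - 1) = -4(n - 1)(n - 7).
Expand and collect terms: -4n² + 30n - 50 = 0.
Factor or apply the quadratic formula: n = 2.5 or n = 5.
Neither value makes a denominator zero (n ≠ 1, n ≠ 7), so both are valid.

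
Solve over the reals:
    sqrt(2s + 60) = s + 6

Square both sides: 2s + 60 = (s + 6)^2.
Expand and rearrange: s^2 + 10s - 24 = 0.
Solving gives s = 2 or s = -12.
Check each candidate in the original equation:
  s = 2: sqrt(64) = 8, while s + 6 = 8 — valid.
  s = -12: sqrt(36) = 6, while s + 6 = -6 — extraneous.

s = 2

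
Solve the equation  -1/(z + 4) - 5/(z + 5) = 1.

z = -10.8541 or z = -4.1459

Multiply both sides by (z + 4)(z + 5):
-(z + 5) - 5(z + 4) = (z + 4)(z + 5).
Expand and collect terms: z^2 + 15z + 45 = 0.
By the quadratic formula, z = (-15 +/- sqrt(45)) / 2, so z ~= -4.1459 or z ~= -10.8541.
Neither value makes a denominator zero (z != -4, z != -5), so both are valid.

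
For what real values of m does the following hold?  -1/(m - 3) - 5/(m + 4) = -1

Multiply both sides by (m - 3)(m + 4):
-(m + 4) - 5(m - 3) = -(m - 3)(m + 4).
Expand and collect terms: -m² + 5m + 1 = 0.
By the quadratic formula, m = (-5 ± √29) / -2, so m ≈ -0.1926 or m ≈ 5.1926.
Neither value makes a denominator zero (m ≠ 3, m ≠ -4), so both are valid.

m = -0.1926 or m = 5.1926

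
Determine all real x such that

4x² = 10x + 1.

x = -0.0963 or x = 2.5963

Rearrange to standard form: 4x² - 10x - 1 = 0.
Discriminant: (-10)² − 4·4·(-1) = 116.
Quadratic formula: x = (10 ± √116) / 8.
So x = 5/4 + √(29)/4 ≈ 2.5963 or x = 5/4 - √(29)/4 ≈ -0.0963.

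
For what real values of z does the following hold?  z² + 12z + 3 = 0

Discriminant: (12)² − 4·1·3 = 132.
Quadratic formula: z = (-12 ± √132) / 2.
So z = -6 + √(33) ≈ -0.2554 or z = -6 - √(33) ≈ -11.7446.

z = -11.7446 or z = -0.2554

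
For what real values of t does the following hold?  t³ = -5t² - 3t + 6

Rearrange: t³ + 5t² + 3t - 6 = 0.
Possible rational roots are divisors of -6. Testing t = -2 gives 0, so (t + 2) is a factor.
Divide: t³ + 5t² + 3t - 6 = (t + 2)(t² + 3t - 3).
Apply the quadratic formula to t² + 3t - 3 = 0: t = (-3 ± √21)/2, i.e. t ≈ 0.7913 or t ≈ -3.7913.

t = -3.7913 or t = -2 or t = 0.7913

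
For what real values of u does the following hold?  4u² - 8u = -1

u = 0.134 or u = 1.866

Rearrange to standard form: 4u² - 8u + 1 = 0.
Discriminant: (-8)² − 4·4·1 = 48.
Quadratic formula: u = (8 ± √48) / 8.
So u = √(3)/2 + 1 ≈ 1.866 or u = 1 - √(3)/2 ≈ 0.134.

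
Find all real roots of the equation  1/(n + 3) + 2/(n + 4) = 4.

n = -3.6404 or n = -2.6096

Multiply both sides by (n + 3)(n + 4):
(n + 4) + 2(n + 3) = 4(n + 3)(n + 4).
Expand and collect terms: 4n^2 + 25n + 38 = 0.
By the quadratic formula, n = (-25 +/- sqrt(17)) / 8, so n ~= -2.6096 or n ~= -3.6404.
Neither value makes a denominator zero (n != -3, n != -4), so both are valid.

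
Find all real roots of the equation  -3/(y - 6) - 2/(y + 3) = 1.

Multiply both sides by (y - 6)(y + 3):
-3(y + 3) - 2(y - 6) = (y - 6)(y + 3).
Expand and collect terms: y² + 2y - 21 = 0.
By the quadratic formula, y = (-2 ± √88) / 2, so y ≈ 3.6904 or y ≈ -5.6904.
Neither value makes a denominator zero (y ≠ 6, y ≠ -3), so both are valid.

y = -5.6904 or y = 3.6904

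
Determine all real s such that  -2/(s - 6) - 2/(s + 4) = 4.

Multiply both sides by (s - 6)(s + 4):
-2(s + 4) - 2(s - 6) = 4(s - 6)(s + 4).
Expand and collect terms: 4s² - 4s - 100 = 0.
By the quadratic formula, s = (4 ± √1616) / 8, so s ≈ 5.5249 or s ≈ -4.5249.
Neither value makes a denominator zero (s ≠ 6, s ≠ -4), so both are valid.

s = -4.5249 or s = 5.5249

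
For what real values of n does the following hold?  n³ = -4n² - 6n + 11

n = 1

Rearrange: n³ + 4n² + 6n - 11 = 0.
Possible rational roots are divisors of -11. Testing n = 1 gives 0, so (n - 1) is a factor.
Divide: n³ + 4n² + 6n - 11 = (n - 1)(n² + 5n + 11).
The quadratic n² + 5n + 11 has discriminant -19 < 0, so no further real roots.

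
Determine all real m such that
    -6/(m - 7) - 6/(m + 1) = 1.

m = -10.2111 or m = 4.2111

Multiply both sides by (m - 7)(m + 1):
-6(m + 1) - 6(m - 7) = (m - 7)(m + 1).
Expand and collect terms: m² + 6m - 43 = 0.
By the quadratic formula, m = (-6 ± √208) / 2, so m ≈ 4.2111 or m ≈ -10.2111.
Neither value makes a denominator zero (m ≠ 7, m ≠ -1), so both are valid.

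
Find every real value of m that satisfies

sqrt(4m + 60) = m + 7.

Square both sides: 4m + 60 = (m + 7)^2.
Expand and rearrange: m^2 + 10m - 11 = 0.
Solving gives m = 1 or m = -11.
Check each candidate in the original equation:
  m = 1: sqrt(64) = 8, while m + 7 = 8 — valid.
  m = -11: sqrt(16) = 4, while m + 7 = -4 — extraneous.

m = 1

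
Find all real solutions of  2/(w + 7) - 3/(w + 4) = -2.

Multiply both sides by (w + 7)(w + 4):
2(w + 4) - 3(w + 7) = -2(w + 7)(w + 4).
Expand and collect terms: -2w^2 - 21w - 43 = 0.
By the quadratic formula, w = (21 +/- sqrt(97)) / -4, so w ~= -7.7122 or w ~= -2.7878.
Neither value makes a denominator zero (w != -7, w != -4), so both are valid.

w = -7.7122 or w = -2.7878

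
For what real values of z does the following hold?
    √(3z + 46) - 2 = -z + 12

z = 6

Isolate the radical: √(3z + 46) = -z + 14.
Square both sides: 3z + 46 = (-z + 14)².
Expand and rearrange: z² - 31z + 150 = 0.
Solving gives z = 25 or z = 6.
Check each candidate in the original equation:
  z = 25: √(121) = 11, while -z + 14 = -11 — extraneous.
  z = 6: √(64) = 8, while -z + 14 = 8 — valid.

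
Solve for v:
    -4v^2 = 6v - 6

v = -2.1861 or v = 0.6861

Rearrange to standard form: -4v^2 - 6v + 6 = 0.
Discriminant: (-6)^2 - 4*(-4)*6 = 132.
Quadratic formula: v = (6 +/- sqrt(132)) / (-8).
So v = -sqrt(33)/4 - 3/4 ~= -2.1861 or v = -3/4 + sqrt(33)/4 ~= 0.6861.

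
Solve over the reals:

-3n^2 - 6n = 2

n = -1.5774 or n = -0.4226

Rearrange to standard form: -3n^2 - 6n - 2 = 0.
Discriminant: (-6)^2 - 4*(-3)*(-2) = 12.
Quadratic formula: n = (6 +/- sqrt(12)) / (-6).
So n = -1 - sqrt(3)/3 ~= -1.5774 or n = -1 + sqrt(3)/3 ~= -0.4226.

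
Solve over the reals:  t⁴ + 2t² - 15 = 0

t = -1.7321 or t = 1.7321

Let u = t². The equation becomes u² + 2u - 15 = 0.
Factor: (u - 3)(u + 5) = 0, so u = 3 or u = -5.
t² = 3 gives t = ±√(3) ≈ ±1.7321.
t² = -5 < 0 has no real solution.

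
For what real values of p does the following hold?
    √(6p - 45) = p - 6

Square both sides: 6p - 45 = (p - 6)².
Expand and rearrange: p² - 18p + 81 = 0.
This gives the repeated root p = 9.
Check in the original equation:
  p = 9: √(9) = 3, while p - 6 = 3 — valid.

p = 9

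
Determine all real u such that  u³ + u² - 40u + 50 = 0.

u = -7.3589 or u = 1.3589 or u = 5

Possible rational roots are divisors of 50. Testing u = 5 gives 0, so (u - 5) is a factor.
Divide: u³ + u² - 40u + 50 = (u - 5)(u² + 6u - 10).
Apply the quadratic formula to u² + 6u - 10 = 0: u = (-6 ± √76)/2, i.e. u ≈ 1.3589 or u ≈ -7.3589.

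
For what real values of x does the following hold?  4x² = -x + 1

x = -0.6404 or x = 0.3904

Rearrange to standard form: 4x² + x - 1 = 0.
Discriminant: (1)² − 4·4·(-1) = 17.
Quadratic formula: x = (-1 ± √17) / 8.
So x = -1/8 + √(17)/8 ≈ 0.3904 or x = -√(17)/8 - 1/8 ≈ -0.6404.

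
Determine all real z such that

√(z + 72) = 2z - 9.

z = 9

Square both sides: z + 72 = (2z - 9)².
Expand and rearrange: 4z² - 37z + 9 = 0.
Solving gives z = 9 or z = 0.25.
Check each candidate in the original equation:
  z = 9: √(81) = 9, while 2z - 9 = 9 — valid.
  z = 0.25: √(72.25) = 8.5, while 2z - 9 = -8.5 — extraneous.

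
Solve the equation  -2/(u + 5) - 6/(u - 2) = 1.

u = -9.2749 or u = -1.7251

Multiply both sides by (u + 5)(u - 2):
-2(u - 2) - 6(u + 5) = (u + 5)(u - 2).
Expand and collect terms: u^2 + 11u + 16 = 0.
By the quadratic formula, u = (-11 +/- sqrt(57)) / 2, so u ~= -1.7251 or u ~= -9.2749.
Neither value makes a denominator zero (u != -5, u != 2), so both are valid.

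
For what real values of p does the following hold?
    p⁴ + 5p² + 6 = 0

Let u = p². The equation becomes u² + 5u + 6 = 0.
Factor: (u + 3)(u + 2) = 0, so u = -3 or u = -2.
p² = -3 < 0 has no real solution.
p² = -2 < 0 has no real solution.

No real solutions.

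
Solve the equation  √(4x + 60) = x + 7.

x = 1

Square both sides: 4x + 60 = (x + 7)².
Expand and rearrange: x² + 10x - 11 = 0.
Solving gives x = 1 or x = -11.
Check each candidate in the original equation:
  x = 1: √(64) = 8, while x + 7 = 8 — valid.
  x = -11: √(16) = 4, while x + 7 = -4 — extraneous.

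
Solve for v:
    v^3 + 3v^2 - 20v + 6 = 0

Possible rational roots are divisors of 6. Testing v = 3 gives 0, so (v - 3) is a factor.
Divide: v^3 + 3v^2 - 20v + 6 = (v - 3)(v^2 + 6v - 2).
Apply the quadratic formula to v^2 + 6v - 2 = 0: v = (-6 +/- sqrt(44))/2, i.e. v ~= 0.3166 or v ~= -6.3166.

v = -6.3166 or v = 0.3166 or v = 3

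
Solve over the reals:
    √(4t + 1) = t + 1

t = 0 or t = 2

Square both sides: 4t + 1 = (t + 1)².
Expand and rearrange: t² - 2t = 0.
Solving gives t = 2 or t = 0.
Check each candidate in the original equation:
  t = 2: √(9) = 3, while t + 1 = 3 — valid.
  t = 0: √(1) = 1, while t + 1 = 1 — valid.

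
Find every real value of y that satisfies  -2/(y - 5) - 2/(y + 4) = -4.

Multiply both sides by (y - 5)(y + 4):
-2(y + 4) - 2(y - 5) = -4(y - 5)(y + 4).
Expand and collect terms: -4y² + 8y + 78 = 0.
By the quadratic formula, y = (-8 ± √1312) / -8, so y ≈ -3.5277 or y ≈ 5.5277.
Neither value makes a denominator zero (y ≠ 5, y ≠ -4), so both are valid.

y = -3.5277 or y = 5.5277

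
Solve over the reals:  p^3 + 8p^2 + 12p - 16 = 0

Possible rational roots are divisors of -16. Testing p = -4 gives 0, so (p + 4) is a factor.
Divide: p^3 + 8p^2 + 12p - 16 = (p + 4)(p^2 + 4p - 4).
Apply the quadratic formula to p^2 + 4p - 4 = 0: p = (-4 +/- sqrt(32))/2, i.e. p ~= 0.8284 or p ~= -4.8284.

p = -4.8284 or p = -4 or p = 0.8284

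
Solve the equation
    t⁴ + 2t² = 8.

t = -1.4142 or t = 1.4142

Let u = t². The equation becomes u² + 2u - 8 = 0.
Factor: (u - 2)(u + 4) = 0, so u = 2 or u = -4.
t² = 2 gives t = ±√(2) ≈ ±1.4142.
t² = -4 < 0 has no real solution.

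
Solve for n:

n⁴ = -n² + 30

Let u = n². The equation becomes u² + u - 30 = 0.
Factor: (u + 6)(u - 5) = 0, so u = -6 or u = 5.
n² = -6 < 0 has no real solution.
n² = 5 gives n = ±√(5) ≈ ±2.2361.

n = -2.2361 or n = 2.2361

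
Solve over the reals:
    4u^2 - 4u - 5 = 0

u = -0.7247 or u = 1.7247

Discriminant: (-4)^2 - 4*4*(-5) = 96.
Quadratic formula: u = (4 +/- sqrt(96)) / 8.
So u = 1/2 + sqrt(6)/2 ~= 1.7247 or u = 1/2 - sqrt(6)/2 ~= -0.7247.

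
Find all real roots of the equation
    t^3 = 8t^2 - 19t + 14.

Rearrange: t^3 - 8t^2 + 19t - 14 = 0.
Possible rational roots are divisors of -14. Testing t = 2 gives 0, so (t - 2) is a factor.
Divide: t^3 - 8t^2 + 19t - 14 = (t - 2)(t^2 - 6t + 7).
Apply the quadratic formula to t^2 - 6t + 7 = 0: t = (6 +/- sqrt(8))/2, i.e. t ~= 4.4142 or t ~= 1.5858.

t = 1.5858 or t = 2 or t = 4.4142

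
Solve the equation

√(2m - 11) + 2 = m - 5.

Isolate the radical: √(2m - 11) = m - 7.
Square both sides: 2m - 11 = (m - 7)².
Expand and rearrange: m² - 16m + 60 = 0.
Solving gives m = 10 or m = 6.
Check each candidate in the original equation:
  m = 10: √(9) = 3, while m - 7 = 3 — valid.
  m = 6: √(1) = 1, while m - 7 = -1 — extraneous.

m = 10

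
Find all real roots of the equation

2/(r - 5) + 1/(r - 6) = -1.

Multiply both sides by (r - 5)(r - 6):
2(r - 6) + (r - 5) = -(r - 5)(r - 6).
Expand and collect terms: -r² + 8r - 13 = 0.
By the quadratic formula, r = (-8 ± √12) / -2, so r ≈ 2.2679 or r ≈ 5.7321.
Neither value makes a denominator zero (r ≠ 5, r ≠ 6), so both are valid.

r = 2.2679 or r = 5.7321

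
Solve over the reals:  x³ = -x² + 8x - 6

Rearrange: x³ + x² - 8x + 6 = 0.
Possible rational roots are divisors of 6. Testing x = 1 gives 0, so (x - 1) is a factor.
Divide: x³ + x² - 8x + 6 = (x - 1)(x² + 2x - 6).
Apply the quadratic formula to x² + 2x - 6 = 0: x = (-2 ± √28)/2, i.e. x ≈ 1.6458 or x ≈ -3.6458.

x = -3.6458 or x = 1 or x = 1.6458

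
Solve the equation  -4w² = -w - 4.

w = -0.8828 or w = 1.1328

Rearrange to standard form: -4w² + w + 4 = 0.
Discriminant: (1)² − 4·(-4)·4 = 65.
Quadratic formula: w = (-1 ± √65) / (-8).
So w = 1/8 - √(65)/8 ≈ -0.8828 or w = 1/8 + √(65)/8 ≈ 1.1328.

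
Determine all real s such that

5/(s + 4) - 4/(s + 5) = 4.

Multiply both sides by (s + 4)(s + 5):
5(s + 5) - 4(s + 4) = 4(s + 4)(s + 5).
Expand and collect terms: 4s² + 35s + 71 = 0.
By the quadratic formula, s = (-35 ± √89) / 8, so s ≈ -3.1958 or s ≈ -5.5542.
Neither value makes a denominator zero (s ≠ -4, s ≠ -5), so both are valid.

s = -5.5542 or s = -3.1958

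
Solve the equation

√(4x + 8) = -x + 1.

Square both sides: 4x + 8 = (-x + 1)².
Expand and rearrange: x² - 6x - 7 = 0.
Solving gives x = 7 or x = -1.
Check each candidate in the original equation:
  x = 7: √(36) = 6, while -x + 1 = -6 — extraneous.
  x = -1: √(4) = 2, while -x + 1 = 2 — valid.

x = -1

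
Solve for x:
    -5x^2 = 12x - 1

Rearrange to standard form: -5x^2 - 12x + 1 = 0.
Discriminant: (-12)^2 - 4*(-5)*1 = 164.
Quadratic formula: x = (12 +/- sqrt(164)) / (-10).
So x = -sqrt(41)/5 - 6/5 ~= -2.4806 or x = -6/5 + sqrt(41)/5 ~= 0.0806.

x = -2.4806 or x = 0.0806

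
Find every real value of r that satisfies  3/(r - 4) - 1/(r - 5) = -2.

r = 2.7753 or r = 5.2247

Multiply both sides by (r - 4)(r - 5):
3(r - 5) - (r - 4) = -2(r - 4)(r - 5).
Expand and collect terms: -2r² + 16r - 29 = 0.
By the quadratic formula, r = (-16 ± √24) / -4, so r ≈ 2.7753 or r ≈ 5.2247.
Neither value makes a denominator zero (r ≠ 4, r ≠ 5), so both are valid.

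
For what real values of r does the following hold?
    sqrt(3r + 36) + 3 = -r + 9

r = 0

Isolate the radical: sqrt(3r + 36) = -r + 6.
Square both sides: 3r + 36 = (-r + 6)^2.
Expand and rearrange: r^2 - 15r = 0.
Solving gives r = 15 or r = 0.
Check each candidate in the original equation:
  r = 15: sqrt(81) = 9, while -r + 6 = -9 — extraneous.
  r = 0: sqrt(36) = 6, while -r + 6 = 6 — valid.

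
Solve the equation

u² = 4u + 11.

u = -1.873 or u = 5.873

Rearrange to standard form: u² - 4u - 11 = 0.
Discriminant: (-4)² − 4·1·(-11) = 60.
Quadratic formula: u = (4 ± √60) / 2.
So u = 2 + √(15) ≈ 5.873 or u = 2 - √(15) ≈ -1.873.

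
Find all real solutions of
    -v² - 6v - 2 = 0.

Discriminant: (-6)² − 4·(-1)·(-2) = 28.
Quadratic formula: v = (6 ± √28) / (-2).
So v = -3 - √(7) ≈ -5.6458 or v = -3 + √(7) ≈ -0.3542.

v = -5.6458 or v = -0.3542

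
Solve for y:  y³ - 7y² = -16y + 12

Rearrange: y³ - 7y² + 16y - 12 = 0.
Possible rational roots are divisors of -12. Testing y = 3 gives 0, so (y - 3) is a factor.
Divide: y³ - 7y² + 16y - 12 = (y - 3)(y² - 4y + 4).
The quadratic has the repeated root y = 2.

y = 2 or y = 3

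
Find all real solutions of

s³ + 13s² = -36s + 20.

Rearrange: s³ + 13s² + 36s - 20 = 0.
Possible rational roots are divisors of -20. Testing s = -5 gives 0, so (s + 5) is a factor.
Divide: s³ + 13s² + 36s - 20 = (s + 5)(s² + 8s - 4).
Apply the quadratic formula to s² + 8s - 4 = 0: s = (-8 ± √80)/2, i.e. s ≈ 0.4721 or s ≈ -8.4721.

s = -8.4721 or s = -5 or s = 0.4721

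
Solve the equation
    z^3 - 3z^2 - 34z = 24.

z = -4 or z = -0.772 or z = 7.772

Rearrange: z^3 - 3z^2 - 34z - 24 = 0.
Possible rational roots are divisors of -24. Testing z = -4 gives 0, so (z + 4) is a factor.
Divide: z^3 - 3z^2 - 34z - 24 = (z + 4)(z^2 - 7z - 6).
Apply the quadratic formula to z^2 - 7z - 6 = 0: z = (7 +/- sqrt(73))/2, i.e. z ~= 7.772 or z ~= -0.772.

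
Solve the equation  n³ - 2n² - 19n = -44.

n = -4.4641 or n = 2.4641 or n = 4

Rearrange: n³ - 2n² - 19n + 44 = 0.
Possible rational roots are divisors of 44. Testing n = 4 gives 0, so (n - 4) is a factor.
Divide: n³ - 2n² - 19n + 44 = (n - 4)(n² + 2n - 11).
Apply the quadratic formula to n² + 2n - 11 = 0: n = (-2 ± √48)/2, i.e. n ≈ 2.4641 or n ≈ -4.4641.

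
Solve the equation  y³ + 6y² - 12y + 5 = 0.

Possible rational roots are divisors of 5. Testing y = 1 gives 0, so (y - 1) is a factor.
Divide: y³ + 6y² - 12y + 5 = (y - 1)(y² + 7y - 5).
Apply the quadratic formula to y² + 7y - 5 = 0: y = (-7 ± √69)/2, i.e. y ≈ 0.6533 or y ≈ -7.6533.

y = -7.6533 or y = 0.6533 or y = 1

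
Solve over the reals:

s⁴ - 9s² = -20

Let u = s². The equation becomes u² - 9u + 20 = 0.
Factor: (u - 4)(u - 5) = 0, so u = 4 or u = 5.
s² = 4 gives s = ±2.
s² = 5 gives s = ±√(5) ≈ ±2.2361.

s = -2.2361 or s = -2 or s = 2 or s = 2.2361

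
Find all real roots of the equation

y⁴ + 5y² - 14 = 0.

Let u = y². The equation becomes u² + 5u - 14 = 0.
Factor: (u + 7)(u - 2) = 0, so u = -7 or u = 2.
y² = -7 < 0 has no real solution.
y² = 2 gives y = ±√(2) ≈ ±1.4142.

y = -1.4142 or y = 1.4142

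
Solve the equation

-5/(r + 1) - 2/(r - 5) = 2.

r = -3.8197 or r = 4.3197

Multiply both sides by (r + 1)(r - 5):
-5(r - 5) - 2(r + 1) = 2(r + 1)(r - 5).
Expand and collect terms: 2r^2 - r - 33 = 0.
By the quadratic formula, r = (1 +/- sqrt(265)) / 4, so r ~= 4.3197 or r ~= -3.8197.
Neither value makes a denominator zero (r != -1, r != 5), so both are valid.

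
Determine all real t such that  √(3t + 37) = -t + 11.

Square both sides: 3t + 37 = (-t + 11)².
Expand and rearrange: t² - 25t + 84 = 0.
Solving gives t = 21 or t = 4.
Check each candidate in the original equation:
  t = 21: √(100) = 10, while -t + 11 = -10 — extraneous.
  t = 4: √(49) = 7, while -t + 11 = 7 — valid.

t = 4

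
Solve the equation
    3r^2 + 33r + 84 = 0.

Factor: 3(r + 7)(r + 4) = 0.
So r = -7 or r = -4.

r = -7 or r = -4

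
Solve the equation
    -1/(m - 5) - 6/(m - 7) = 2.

Multiply both sides by (m - 5)(m - 7):
-(m - 7) - 6(m - 5) = 2(m - 5)(m - 7).
Expand and collect terms: 2m² - 17m + 33 = 0.
Factor or apply the quadratic formula: m = 5.5 or m = 3.
Neither value makes a denominator zero (m ≠ 5, m ≠ 7), so both are valid.

m = 3 or m = 5.5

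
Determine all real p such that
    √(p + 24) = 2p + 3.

p = 1

Square both sides: p + 24 = (2p + 3)².
Expand and rearrange: 4p² + 11p - 15 = 0.
Solving gives p = 1 or p = -3.75.
Check each candidate in the original equation:
  p = 1: √(25) = 5, while 2p + 3 = 5 — valid.
  p = -3.75: √(20.25) = 4.5, while 2p + 3 = -4.5 — extraneous.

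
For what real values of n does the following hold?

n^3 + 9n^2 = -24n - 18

n = -4.7321 or n = -3 or n = -1.2679

Rearrange: n^3 + 9n^2 + 24n + 18 = 0.
Possible rational roots are divisors of 18. Testing n = -3 gives 0, so (n + 3) is a factor.
Divide: n^3 + 9n^2 + 24n + 18 = (n + 3)(n^2 + 6n + 6).
Apply the quadratic formula to n^2 + 6n + 6 = 0: n = (-6 +/- sqrt(12))/2, i.e. n ~= -1.2679 or n ~= -4.7321.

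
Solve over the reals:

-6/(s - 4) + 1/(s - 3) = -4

s = 2.8939 or s = 5.3561

Multiply both sides by (s - 4)(s - 3):
-6(s - 3) + (s - 4) = -4(s - 4)(s - 3).
Expand and collect terms: -4s² + 33s - 62 = 0.
By the quadratic formula, s = (-33 ± √97) / -8, so s ≈ 2.8939 or s ≈ 5.3561.
Neither value makes a denominator zero (s ≠ 4, s ≠ 3), so both are valid.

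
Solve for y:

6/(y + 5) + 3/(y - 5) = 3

y = -3.217 or y = 6.217

Multiply both sides by (y + 5)(y - 5):
6(y - 5) + 3(y + 5) = 3(y + 5)(y - 5).
Expand and collect terms: 3y^2 - 9y - 60 = 0.
By the quadratic formula, y = (9 +/- sqrt(801)) / 6, so y ~= 6.217 or y ~= -3.217.
Neither value makes a denominator zero (y != -5, y != 5), so both are valid.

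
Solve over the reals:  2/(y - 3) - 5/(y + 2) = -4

y = -0.5447 or y = 2.2947

Multiply both sides by (y - 3)(y + 2):
2(y + 2) - 5(y - 3) = -4(y - 3)(y + 2).
Expand and collect terms: -4y² + 7y + 5 = 0.
By the quadratic formula, y = (-7 ± √129) / -8, so y ≈ -0.5447 or y ≈ 2.2947.
Neither value makes a denominator zero (y ≠ 3, y ≠ -2), so both are valid.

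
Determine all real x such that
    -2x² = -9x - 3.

Rearrange to standard form: -2x² + 9x + 3 = 0.
Discriminant: (9)² − 4·(-2)·3 = 105.
Quadratic formula: x = (-9 ± √105) / (-4).
So x = 9/4 - √(105)/4 ≈ -0.3117 or x = 9/4 + √(105)/4 ≈ 4.8117.

x = -0.3117 or x = 4.8117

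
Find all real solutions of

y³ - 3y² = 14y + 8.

Rearrange: y³ - 3y² - 14y - 8 = 0.
Possible rational roots are divisors of -8. Testing y = -2 gives 0, so (y + 2) is a factor.
Divide: y³ - 3y² - 14y - 8 = (y + 2)(y² - 5y - 4).
Apply the quadratic formula to y² - 5y - 4 = 0: y = (5 ± √41)/2, i.e. y ≈ 5.7016 or y ≈ -0.7016.

y = -2 or y = -0.7016 or y = 5.7016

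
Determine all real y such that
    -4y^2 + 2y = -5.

Rearrange to standard form: -4y^2 + 2y + 5 = 0.
Discriminant: (2)^2 - 4*(-4)*5 = 84.
Quadratic formula: y = (-2 +/- sqrt(84)) / (-8).
So y = 1/4 - sqrt(21)/4 ~= -0.8956 or y = 1/4 + sqrt(21)/4 ~= 1.3956.

y = -0.8956 or y = 1.3956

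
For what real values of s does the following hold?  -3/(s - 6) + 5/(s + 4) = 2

Multiply both sides by (s - 6)(s + 4):
-3(s + 4) + 5(s - 6) = 2(s - 6)(s + 4).
Expand and collect terms: 2s² - 6s - 6 = 0.
By the quadratic formula, s = (6 ± √84) / 4, so s ≈ 3.7913 or s ≈ -0.7913.
Neither value makes a denominator zero (s ≠ 6, s ≠ -4), so both are valid.

s = -0.7913 or s = 3.7913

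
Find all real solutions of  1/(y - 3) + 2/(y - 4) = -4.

Multiply both sides by (y - 3)(y - 4):
(y - 4) + 2(y - 3) = -4(y - 3)(y - 4).
Expand and collect terms: -4y^2 + 25y - 38 = 0.
By the quadratic formula, y = (-25 +/- sqrt(17)) / -8, so y ~= 2.6096 or y ~= 3.6404.
Neither value makes a denominator zero (y != 3, y != 4), so both are valid.

y = 2.6096 or y = 3.6404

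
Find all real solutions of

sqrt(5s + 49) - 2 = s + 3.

Isolate the radical: sqrt(5s + 49) = s + 5.
Square both sides: 5s + 49 = (s + 5)^2.
Expand and rearrange: s^2 + 5s - 24 = 0.
Solving gives s = 3 or s = -8.
Check each candidate in the original equation:
  s = 3: sqrt(64) = 8, while s + 5 = 8 — valid.
  s = -8: sqrt(9) = 3, while s + 5 = -3 — extraneous.

s = 3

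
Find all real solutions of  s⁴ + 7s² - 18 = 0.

s = -1.4142 or s = 1.4142

Let u = s². The equation becomes u² + 7u - 18 = 0.
Factor: (u - 2)(u + 9) = 0, so u = 2 or u = -9.
s² = 2 gives s = ±√(2) ≈ ±1.4142.
s² = -9 < 0 has no real solution.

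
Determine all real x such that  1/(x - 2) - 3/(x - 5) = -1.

Multiply both sides by (x - 2)(x - 5):
(x - 5) - 3(x - 2) = -(x - 2)(x - 5).
Expand and collect terms: -x² + 9x - 11 = 0.
By the quadratic formula, x = (-9 ± √37) / -2, so x ≈ 1.4586 or x ≈ 7.5414.
Neither value makes a denominator zero (x ≠ 2, x ≠ 5), so both are valid.

x = 1.4586 or x = 7.5414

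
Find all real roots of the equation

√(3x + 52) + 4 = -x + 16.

x = 4

Isolate the radical: √(3x + 52) = -x + 12.
Square both sides: 3x + 52 = (-x + 12)².
Expand and rearrange: x² - 27x + 92 = 0.
Solving gives x = 23 or x = 4.
Check each candidate in the original equation:
  x = 23: √(121) = 11, while -x + 12 = -11 — extraneous.
  x = 4: √(64) = 8, while -x + 12 = 8 — valid.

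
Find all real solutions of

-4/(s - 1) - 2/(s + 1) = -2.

s = -0.5616 or s = 3.5616

Multiply both sides by (s - 1)(s + 1):
-4(s + 1) - 2(s - 1) = -2(s - 1)(s + 1).
Expand and collect terms: -2s² + 6s + 4 = 0.
By the quadratic formula, s = (-6 ± √68) / -4, so s ≈ -0.5616 or s ≈ 3.5616.
Neither value makes a denominator zero (s ≠ 1, s ≠ -1), so both are valid.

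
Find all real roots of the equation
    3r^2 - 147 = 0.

Factor: 3(r - 7)(r + 7) = 0.
So r = 7 or r = -7.

r = -7 or r = 7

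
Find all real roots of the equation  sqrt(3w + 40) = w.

w = 8

Square both sides: 3w + 40 = (w)^2.
Expand and rearrange: w^2 - 3w - 40 = 0.
Solving gives w = 8 or w = -5.
Check each candidate in the original equation:
  w = 8: sqrt(64) = 8, while w = 8 — valid.
  w = -5: sqrt(25) = 5, while w = -5 — extraneous.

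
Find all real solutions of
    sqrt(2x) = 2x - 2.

x = 2

Square both sides: 2x = (2x - 2)^2.
Expand and rearrange: 4x^2 - 10x + 4 = 0.
Solving gives x = 2 or x = 0.5.
Check each candidate in the original equation:
  x = 2: sqrt(4) = 2, while 2x - 2 = 2 — valid.
  x = 0.5: sqrt(1) = 1, while 2x - 2 = -1 — extraneous.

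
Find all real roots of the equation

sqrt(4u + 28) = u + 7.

Square both sides: 4u + 28 = (u + 7)^2.
Expand and rearrange: u^2 + 10u + 21 = 0.
Solving gives u = -3 or u = -7.
Check each candidate in the original equation:
  u = -3: sqrt(16) = 4, while u + 7 = 4 — valid.
  u = -7: sqrt(0) = 0, while u + 7 = 0 — valid.

u = -7 or u = -3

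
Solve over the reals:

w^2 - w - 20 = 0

Factor: (w + 4)(w - 5) = 0.
So w = -4 or w = 5.

w = -4 or w = 5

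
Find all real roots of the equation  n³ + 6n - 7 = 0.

n = 1

Possible rational roots are divisors of -7. Testing n = 1 gives 0, so (n - 1) is a factor.
Divide: n³ + 6n - 7 = (n - 1)(n² + n + 7).
The quadratic n² + n + 7 has discriminant -27 < 0, so no further real roots.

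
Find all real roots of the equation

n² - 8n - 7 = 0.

n = -0.7958 or n = 8.7958

Discriminant: (-8)² − 4·1·(-7) = 92.
Quadratic formula: n = (8 ± √92) / 2.
So n = 4 + √(23) ≈ 8.7958 or n = 4 - √(23) ≈ -0.7958.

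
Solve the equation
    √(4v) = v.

v = 0 or v = 4

Square both sides: 4v = (v)².
Expand and rearrange: v² - 4v = 0.
Solving gives v = 4 or v = 0.
Check each candidate in the original equation:
  v = 4: √(16) = 4, while v = 4 — valid.
  v = 0: √(0) = 0, while v = 0 — valid.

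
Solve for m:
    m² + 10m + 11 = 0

Discriminant: (10)² − 4·1·11 = 56.
Quadratic formula: m = (-10 ± √56) / 2.
So m = -5 + √(14) ≈ -1.2583 or m = -5 - √(14) ≈ -8.7417.

m = -8.7417 or m = -1.2583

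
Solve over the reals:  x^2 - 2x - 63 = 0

x = -7 or x = 9

Factor: (x + 7)(x - 9) = 0.
So x = -7 or x = 9.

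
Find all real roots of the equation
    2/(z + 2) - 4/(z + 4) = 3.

z = -5.0972 or z = -1.5695

Multiply both sides by (z + 2)(z + 4):
2(z + 4) - 4(z + 2) = 3(z + 2)(z + 4).
Expand and collect terms: 3z² + 20z + 24 = 0.
By the quadratic formula, z = (-20 ± √112) / 6, so z ≈ -1.5695 or z ≈ -5.0972.
Neither value makes a denominator zero (z ≠ -2, z ≠ -4), so both are valid.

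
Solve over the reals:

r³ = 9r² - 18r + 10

Rearrange: r³ - 9r² + 18r - 10 = 0.
Possible rational roots are divisors of -10. Testing r = 1 gives 0, so (r - 1) is a factor.
Divide: r³ - 9r² + 18r - 10 = (r - 1)(r² - 8r + 10).
Apply the quadratic formula to r² - 8r + 10 = 0: r = (8 ± √24)/2, i.e. r ≈ 6.4495 or r ≈ 1.5505.

r = 1 or r = 1.5505 or r = 6.4495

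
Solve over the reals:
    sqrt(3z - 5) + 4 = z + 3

z = 2 or z = 3

Isolate the radical: sqrt(3z - 5) = z - 1.
Square both sides: 3z - 5 = (z - 1)^2.
Expand and rearrange: z^2 - 5z + 6 = 0.
Solving gives z = 3 or z = 2.
Check each candidate in the original equation:
  z = 3: sqrt(4) = 2, while z - 1 = 2 — valid.
  z = 2: sqrt(1) = 1, while z - 1 = 1 — valid.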